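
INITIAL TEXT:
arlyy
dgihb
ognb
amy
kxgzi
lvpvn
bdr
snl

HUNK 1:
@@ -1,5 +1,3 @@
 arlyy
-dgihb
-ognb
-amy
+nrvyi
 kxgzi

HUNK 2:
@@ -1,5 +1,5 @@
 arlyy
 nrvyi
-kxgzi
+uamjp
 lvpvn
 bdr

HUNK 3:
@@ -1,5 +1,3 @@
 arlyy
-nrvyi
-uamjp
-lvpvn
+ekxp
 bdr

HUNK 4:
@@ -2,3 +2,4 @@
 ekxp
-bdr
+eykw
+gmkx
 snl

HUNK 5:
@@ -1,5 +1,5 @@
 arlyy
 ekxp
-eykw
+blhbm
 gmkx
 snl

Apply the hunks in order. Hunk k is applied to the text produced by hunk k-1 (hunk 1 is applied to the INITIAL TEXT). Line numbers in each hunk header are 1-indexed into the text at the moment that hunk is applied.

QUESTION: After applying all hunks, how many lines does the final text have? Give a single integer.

Answer: 5

Derivation:
Hunk 1: at line 1 remove [dgihb,ognb,amy] add [nrvyi] -> 6 lines: arlyy nrvyi kxgzi lvpvn bdr snl
Hunk 2: at line 1 remove [kxgzi] add [uamjp] -> 6 lines: arlyy nrvyi uamjp lvpvn bdr snl
Hunk 3: at line 1 remove [nrvyi,uamjp,lvpvn] add [ekxp] -> 4 lines: arlyy ekxp bdr snl
Hunk 4: at line 2 remove [bdr] add [eykw,gmkx] -> 5 lines: arlyy ekxp eykw gmkx snl
Hunk 5: at line 1 remove [eykw] add [blhbm] -> 5 lines: arlyy ekxp blhbm gmkx snl
Final line count: 5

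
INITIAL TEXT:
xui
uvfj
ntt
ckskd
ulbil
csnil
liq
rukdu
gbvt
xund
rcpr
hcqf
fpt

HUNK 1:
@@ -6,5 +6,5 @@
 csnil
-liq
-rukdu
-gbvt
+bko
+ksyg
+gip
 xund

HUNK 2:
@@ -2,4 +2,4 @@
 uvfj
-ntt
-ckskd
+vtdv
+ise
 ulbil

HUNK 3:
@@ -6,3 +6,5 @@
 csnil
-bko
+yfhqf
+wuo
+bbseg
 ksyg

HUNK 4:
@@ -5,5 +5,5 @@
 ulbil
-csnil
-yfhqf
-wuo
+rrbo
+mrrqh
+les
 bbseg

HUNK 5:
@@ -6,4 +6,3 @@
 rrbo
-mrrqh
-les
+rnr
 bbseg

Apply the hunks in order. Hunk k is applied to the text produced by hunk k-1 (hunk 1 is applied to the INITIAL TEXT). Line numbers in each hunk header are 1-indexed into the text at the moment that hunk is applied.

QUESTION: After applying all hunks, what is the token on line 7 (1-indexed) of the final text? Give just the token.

Answer: rnr

Derivation:
Hunk 1: at line 6 remove [liq,rukdu,gbvt] add [bko,ksyg,gip] -> 13 lines: xui uvfj ntt ckskd ulbil csnil bko ksyg gip xund rcpr hcqf fpt
Hunk 2: at line 2 remove [ntt,ckskd] add [vtdv,ise] -> 13 lines: xui uvfj vtdv ise ulbil csnil bko ksyg gip xund rcpr hcqf fpt
Hunk 3: at line 6 remove [bko] add [yfhqf,wuo,bbseg] -> 15 lines: xui uvfj vtdv ise ulbil csnil yfhqf wuo bbseg ksyg gip xund rcpr hcqf fpt
Hunk 4: at line 5 remove [csnil,yfhqf,wuo] add [rrbo,mrrqh,les] -> 15 lines: xui uvfj vtdv ise ulbil rrbo mrrqh les bbseg ksyg gip xund rcpr hcqf fpt
Hunk 5: at line 6 remove [mrrqh,les] add [rnr] -> 14 lines: xui uvfj vtdv ise ulbil rrbo rnr bbseg ksyg gip xund rcpr hcqf fpt
Final line 7: rnr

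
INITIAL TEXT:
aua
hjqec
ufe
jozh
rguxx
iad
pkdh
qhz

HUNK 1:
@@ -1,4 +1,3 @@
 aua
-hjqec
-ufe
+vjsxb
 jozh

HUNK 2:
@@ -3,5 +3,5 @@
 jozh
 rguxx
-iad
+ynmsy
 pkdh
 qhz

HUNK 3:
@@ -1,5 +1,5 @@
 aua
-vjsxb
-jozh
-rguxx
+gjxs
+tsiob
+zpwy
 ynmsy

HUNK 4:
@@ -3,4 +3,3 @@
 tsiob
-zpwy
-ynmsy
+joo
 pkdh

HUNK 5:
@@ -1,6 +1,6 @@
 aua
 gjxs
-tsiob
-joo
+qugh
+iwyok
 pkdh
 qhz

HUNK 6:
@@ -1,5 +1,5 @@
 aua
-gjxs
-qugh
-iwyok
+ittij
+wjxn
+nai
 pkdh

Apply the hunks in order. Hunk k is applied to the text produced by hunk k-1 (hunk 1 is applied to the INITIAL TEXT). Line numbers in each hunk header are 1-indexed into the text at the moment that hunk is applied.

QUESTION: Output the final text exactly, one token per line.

Hunk 1: at line 1 remove [hjqec,ufe] add [vjsxb] -> 7 lines: aua vjsxb jozh rguxx iad pkdh qhz
Hunk 2: at line 3 remove [iad] add [ynmsy] -> 7 lines: aua vjsxb jozh rguxx ynmsy pkdh qhz
Hunk 3: at line 1 remove [vjsxb,jozh,rguxx] add [gjxs,tsiob,zpwy] -> 7 lines: aua gjxs tsiob zpwy ynmsy pkdh qhz
Hunk 4: at line 3 remove [zpwy,ynmsy] add [joo] -> 6 lines: aua gjxs tsiob joo pkdh qhz
Hunk 5: at line 1 remove [tsiob,joo] add [qugh,iwyok] -> 6 lines: aua gjxs qugh iwyok pkdh qhz
Hunk 6: at line 1 remove [gjxs,qugh,iwyok] add [ittij,wjxn,nai] -> 6 lines: aua ittij wjxn nai pkdh qhz

Answer: aua
ittij
wjxn
nai
pkdh
qhz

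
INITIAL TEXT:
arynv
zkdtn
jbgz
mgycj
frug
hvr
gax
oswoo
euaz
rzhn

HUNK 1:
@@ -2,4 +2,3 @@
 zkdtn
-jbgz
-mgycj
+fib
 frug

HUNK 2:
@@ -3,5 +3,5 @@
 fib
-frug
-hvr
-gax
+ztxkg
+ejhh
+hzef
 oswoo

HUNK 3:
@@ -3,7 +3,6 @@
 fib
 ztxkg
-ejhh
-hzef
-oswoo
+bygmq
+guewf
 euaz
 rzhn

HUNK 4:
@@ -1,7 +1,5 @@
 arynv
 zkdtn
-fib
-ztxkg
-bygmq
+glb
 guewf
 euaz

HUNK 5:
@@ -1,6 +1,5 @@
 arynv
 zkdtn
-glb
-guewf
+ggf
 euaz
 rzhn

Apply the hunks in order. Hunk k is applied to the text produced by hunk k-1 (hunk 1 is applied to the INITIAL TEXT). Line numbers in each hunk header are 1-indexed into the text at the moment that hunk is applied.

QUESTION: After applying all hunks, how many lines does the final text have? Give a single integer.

Answer: 5

Derivation:
Hunk 1: at line 2 remove [jbgz,mgycj] add [fib] -> 9 lines: arynv zkdtn fib frug hvr gax oswoo euaz rzhn
Hunk 2: at line 3 remove [frug,hvr,gax] add [ztxkg,ejhh,hzef] -> 9 lines: arynv zkdtn fib ztxkg ejhh hzef oswoo euaz rzhn
Hunk 3: at line 3 remove [ejhh,hzef,oswoo] add [bygmq,guewf] -> 8 lines: arynv zkdtn fib ztxkg bygmq guewf euaz rzhn
Hunk 4: at line 1 remove [fib,ztxkg,bygmq] add [glb] -> 6 lines: arynv zkdtn glb guewf euaz rzhn
Hunk 5: at line 1 remove [glb,guewf] add [ggf] -> 5 lines: arynv zkdtn ggf euaz rzhn
Final line count: 5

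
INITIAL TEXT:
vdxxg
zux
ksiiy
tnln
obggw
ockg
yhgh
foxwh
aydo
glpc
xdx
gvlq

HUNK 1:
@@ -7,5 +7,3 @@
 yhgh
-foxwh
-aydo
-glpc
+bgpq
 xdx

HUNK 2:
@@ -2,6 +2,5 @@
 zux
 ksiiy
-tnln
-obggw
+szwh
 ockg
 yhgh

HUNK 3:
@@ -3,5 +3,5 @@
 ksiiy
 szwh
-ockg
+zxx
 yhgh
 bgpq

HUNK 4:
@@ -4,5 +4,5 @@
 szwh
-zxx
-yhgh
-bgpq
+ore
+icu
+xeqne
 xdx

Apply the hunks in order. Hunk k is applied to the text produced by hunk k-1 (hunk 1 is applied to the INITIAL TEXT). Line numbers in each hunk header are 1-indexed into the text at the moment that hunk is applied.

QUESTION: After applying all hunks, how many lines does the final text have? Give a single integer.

Answer: 9

Derivation:
Hunk 1: at line 7 remove [foxwh,aydo,glpc] add [bgpq] -> 10 lines: vdxxg zux ksiiy tnln obggw ockg yhgh bgpq xdx gvlq
Hunk 2: at line 2 remove [tnln,obggw] add [szwh] -> 9 lines: vdxxg zux ksiiy szwh ockg yhgh bgpq xdx gvlq
Hunk 3: at line 3 remove [ockg] add [zxx] -> 9 lines: vdxxg zux ksiiy szwh zxx yhgh bgpq xdx gvlq
Hunk 4: at line 4 remove [zxx,yhgh,bgpq] add [ore,icu,xeqne] -> 9 lines: vdxxg zux ksiiy szwh ore icu xeqne xdx gvlq
Final line count: 9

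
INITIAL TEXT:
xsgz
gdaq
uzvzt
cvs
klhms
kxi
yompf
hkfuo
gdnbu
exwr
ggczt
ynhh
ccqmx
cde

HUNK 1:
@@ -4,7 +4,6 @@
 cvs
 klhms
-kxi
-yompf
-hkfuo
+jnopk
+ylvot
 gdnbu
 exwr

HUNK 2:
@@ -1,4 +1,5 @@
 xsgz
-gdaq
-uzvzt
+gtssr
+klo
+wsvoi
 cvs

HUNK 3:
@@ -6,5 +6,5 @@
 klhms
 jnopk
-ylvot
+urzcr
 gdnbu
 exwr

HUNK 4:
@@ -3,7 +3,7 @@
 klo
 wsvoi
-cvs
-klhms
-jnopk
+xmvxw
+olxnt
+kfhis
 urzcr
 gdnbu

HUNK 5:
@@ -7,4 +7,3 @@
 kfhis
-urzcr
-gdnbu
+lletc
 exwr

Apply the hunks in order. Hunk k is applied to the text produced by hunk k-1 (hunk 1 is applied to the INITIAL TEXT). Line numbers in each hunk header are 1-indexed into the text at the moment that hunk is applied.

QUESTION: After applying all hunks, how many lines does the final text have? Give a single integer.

Answer: 13

Derivation:
Hunk 1: at line 4 remove [kxi,yompf,hkfuo] add [jnopk,ylvot] -> 13 lines: xsgz gdaq uzvzt cvs klhms jnopk ylvot gdnbu exwr ggczt ynhh ccqmx cde
Hunk 2: at line 1 remove [gdaq,uzvzt] add [gtssr,klo,wsvoi] -> 14 lines: xsgz gtssr klo wsvoi cvs klhms jnopk ylvot gdnbu exwr ggczt ynhh ccqmx cde
Hunk 3: at line 6 remove [ylvot] add [urzcr] -> 14 lines: xsgz gtssr klo wsvoi cvs klhms jnopk urzcr gdnbu exwr ggczt ynhh ccqmx cde
Hunk 4: at line 3 remove [cvs,klhms,jnopk] add [xmvxw,olxnt,kfhis] -> 14 lines: xsgz gtssr klo wsvoi xmvxw olxnt kfhis urzcr gdnbu exwr ggczt ynhh ccqmx cde
Hunk 5: at line 7 remove [urzcr,gdnbu] add [lletc] -> 13 lines: xsgz gtssr klo wsvoi xmvxw olxnt kfhis lletc exwr ggczt ynhh ccqmx cde
Final line count: 13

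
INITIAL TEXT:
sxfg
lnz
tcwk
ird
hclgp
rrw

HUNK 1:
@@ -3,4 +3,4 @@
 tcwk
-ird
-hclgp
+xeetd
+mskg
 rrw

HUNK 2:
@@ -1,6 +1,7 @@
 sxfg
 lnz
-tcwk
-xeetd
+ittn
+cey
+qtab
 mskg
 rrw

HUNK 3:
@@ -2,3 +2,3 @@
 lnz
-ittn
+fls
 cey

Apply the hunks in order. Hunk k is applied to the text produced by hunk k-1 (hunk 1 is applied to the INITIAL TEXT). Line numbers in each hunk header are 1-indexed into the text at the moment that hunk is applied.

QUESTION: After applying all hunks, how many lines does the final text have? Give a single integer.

Hunk 1: at line 3 remove [ird,hclgp] add [xeetd,mskg] -> 6 lines: sxfg lnz tcwk xeetd mskg rrw
Hunk 2: at line 1 remove [tcwk,xeetd] add [ittn,cey,qtab] -> 7 lines: sxfg lnz ittn cey qtab mskg rrw
Hunk 3: at line 2 remove [ittn] add [fls] -> 7 lines: sxfg lnz fls cey qtab mskg rrw
Final line count: 7

Answer: 7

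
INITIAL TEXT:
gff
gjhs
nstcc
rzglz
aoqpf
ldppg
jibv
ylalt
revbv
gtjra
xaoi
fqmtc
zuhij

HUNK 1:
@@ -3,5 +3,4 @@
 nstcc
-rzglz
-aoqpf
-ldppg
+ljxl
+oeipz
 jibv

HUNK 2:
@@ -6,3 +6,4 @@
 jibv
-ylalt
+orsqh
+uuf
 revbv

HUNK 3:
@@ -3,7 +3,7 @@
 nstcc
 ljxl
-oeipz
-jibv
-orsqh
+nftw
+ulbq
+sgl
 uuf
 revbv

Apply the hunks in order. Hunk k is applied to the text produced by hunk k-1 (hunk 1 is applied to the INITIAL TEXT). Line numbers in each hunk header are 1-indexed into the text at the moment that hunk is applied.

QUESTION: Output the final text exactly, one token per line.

Hunk 1: at line 3 remove [rzglz,aoqpf,ldppg] add [ljxl,oeipz] -> 12 lines: gff gjhs nstcc ljxl oeipz jibv ylalt revbv gtjra xaoi fqmtc zuhij
Hunk 2: at line 6 remove [ylalt] add [orsqh,uuf] -> 13 lines: gff gjhs nstcc ljxl oeipz jibv orsqh uuf revbv gtjra xaoi fqmtc zuhij
Hunk 3: at line 3 remove [oeipz,jibv,orsqh] add [nftw,ulbq,sgl] -> 13 lines: gff gjhs nstcc ljxl nftw ulbq sgl uuf revbv gtjra xaoi fqmtc zuhij

Answer: gff
gjhs
nstcc
ljxl
nftw
ulbq
sgl
uuf
revbv
gtjra
xaoi
fqmtc
zuhij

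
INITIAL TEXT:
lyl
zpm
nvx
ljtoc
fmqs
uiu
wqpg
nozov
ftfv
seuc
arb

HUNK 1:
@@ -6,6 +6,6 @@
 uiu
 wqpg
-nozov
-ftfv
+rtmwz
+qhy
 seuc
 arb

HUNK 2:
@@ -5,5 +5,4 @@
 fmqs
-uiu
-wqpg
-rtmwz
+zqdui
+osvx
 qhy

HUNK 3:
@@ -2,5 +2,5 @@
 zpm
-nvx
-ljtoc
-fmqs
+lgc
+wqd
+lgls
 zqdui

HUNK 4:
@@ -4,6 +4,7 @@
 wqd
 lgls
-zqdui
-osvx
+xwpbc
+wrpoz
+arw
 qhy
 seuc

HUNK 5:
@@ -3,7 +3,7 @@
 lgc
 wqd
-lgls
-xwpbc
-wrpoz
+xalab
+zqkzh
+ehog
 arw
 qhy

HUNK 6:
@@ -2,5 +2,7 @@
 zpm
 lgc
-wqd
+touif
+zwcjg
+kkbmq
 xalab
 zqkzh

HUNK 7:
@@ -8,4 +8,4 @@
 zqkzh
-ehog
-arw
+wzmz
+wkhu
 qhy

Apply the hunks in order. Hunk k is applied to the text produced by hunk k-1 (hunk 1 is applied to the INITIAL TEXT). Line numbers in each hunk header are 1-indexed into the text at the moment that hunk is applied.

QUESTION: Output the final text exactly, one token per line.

Hunk 1: at line 6 remove [nozov,ftfv] add [rtmwz,qhy] -> 11 lines: lyl zpm nvx ljtoc fmqs uiu wqpg rtmwz qhy seuc arb
Hunk 2: at line 5 remove [uiu,wqpg,rtmwz] add [zqdui,osvx] -> 10 lines: lyl zpm nvx ljtoc fmqs zqdui osvx qhy seuc arb
Hunk 3: at line 2 remove [nvx,ljtoc,fmqs] add [lgc,wqd,lgls] -> 10 lines: lyl zpm lgc wqd lgls zqdui osvx qhy seuc arb
Hunk 4: at line 4 remove [zqdui,osvx] add [xwpbc,wrpoz,arw] -> 11 lines: lyl zpm lgc wqd lgls xwpbc wrpoz arw qhy seuc arb
Hunk 5: at line 3 remove [lgls,xwpbc,wrpoz] add [xalab,zqkzh,ehog] -> 11 lines: lyl zpm lgc wqd xalab zqkzh ehog arw qhy seuc arb
Hunk 6: at line 2 remove [wqd] add [touif,zwcjg,kkbmq] -> 13 lines: lyl zpm lgc touif zwcjg kkbmq xalab zqkzh ehog arw qhy seuc arb
Hunk 7: at line 8 remove [ehog,arw] add [wzmz,wkhu] -> 13 lines: lyl zpm lgc touif zwcjg kkbmq xalab zqkzh wzmz wkhu qhy seuc arb

Answer: lyl
zpm
lgc
touif
zwcjg
kkbmq
xalab
zqkzh
wzmz
wkhu
qhy
seuc
arb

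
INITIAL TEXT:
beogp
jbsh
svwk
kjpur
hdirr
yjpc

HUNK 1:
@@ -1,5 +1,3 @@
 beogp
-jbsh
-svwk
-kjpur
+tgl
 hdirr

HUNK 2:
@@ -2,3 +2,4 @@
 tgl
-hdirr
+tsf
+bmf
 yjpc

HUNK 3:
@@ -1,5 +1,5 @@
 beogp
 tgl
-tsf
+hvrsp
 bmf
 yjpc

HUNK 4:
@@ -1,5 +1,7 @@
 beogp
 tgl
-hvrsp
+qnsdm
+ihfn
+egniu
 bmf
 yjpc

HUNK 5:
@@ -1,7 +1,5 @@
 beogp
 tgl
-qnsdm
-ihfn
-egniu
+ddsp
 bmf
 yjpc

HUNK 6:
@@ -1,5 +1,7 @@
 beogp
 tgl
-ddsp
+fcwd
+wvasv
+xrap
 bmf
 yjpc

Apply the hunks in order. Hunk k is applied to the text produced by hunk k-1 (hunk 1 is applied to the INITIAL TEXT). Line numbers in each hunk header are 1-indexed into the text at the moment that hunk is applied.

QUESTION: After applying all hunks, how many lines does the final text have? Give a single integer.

Answer: 7

Derivation:
Hunk 1: at line 1 remove [jbsh,svwk,kjpur] add [tgl] -> 4 lines: beogp tgl hdirr yjpc
Hunk 2: at line 2 remove [hdirr] add [tsf,bmf] -> 5 lines: beogp tgl tsf bmf yjpc
Hunk 3: at line 1 remove [tsf] add [hvrsp] -> 5 lines: beogp tgl hvrsp bmf yjpc
Hunk 4: at line 1 remove [hvrsp] add [qnsdm,ihfn,egniu] -> 7 lines: beogp tgl qnsdm ihfn egniu bmf yjpc
Hunk 5: at line 1 remove [qnsdm,ihfn,egniu] add [ddsp] -> 5 lines: beogp tgl ddsp bmf yjpc
Hunk 6: at line 1 remove [ddsp] add [fcwd,wvasv,xrap] -> 7 lines: beogp tgl fcwd wvasv xrap bmf yjpc
Final line count: 7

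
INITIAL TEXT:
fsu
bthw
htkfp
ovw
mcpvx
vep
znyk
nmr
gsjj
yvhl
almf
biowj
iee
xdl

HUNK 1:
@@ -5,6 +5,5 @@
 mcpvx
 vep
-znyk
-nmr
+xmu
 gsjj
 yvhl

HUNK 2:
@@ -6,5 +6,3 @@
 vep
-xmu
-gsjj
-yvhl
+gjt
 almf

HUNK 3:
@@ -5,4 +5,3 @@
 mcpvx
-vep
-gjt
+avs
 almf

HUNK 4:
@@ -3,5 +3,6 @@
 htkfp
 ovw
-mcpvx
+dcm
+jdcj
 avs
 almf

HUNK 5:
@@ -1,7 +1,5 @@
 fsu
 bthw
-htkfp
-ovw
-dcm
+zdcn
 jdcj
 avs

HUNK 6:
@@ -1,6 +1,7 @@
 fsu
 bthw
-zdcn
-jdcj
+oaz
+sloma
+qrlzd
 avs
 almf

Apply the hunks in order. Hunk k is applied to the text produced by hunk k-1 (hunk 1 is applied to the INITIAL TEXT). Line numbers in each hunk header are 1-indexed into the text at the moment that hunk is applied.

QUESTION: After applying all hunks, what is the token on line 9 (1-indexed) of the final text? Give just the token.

Hunk 1: at line 5 remove [znyk,nmr] add [xmu] -> 13 lines: fsu bthw htkfp ovw mcpvx vep xmu gsjj yvhl almf biowj iee xdl
Hunk 2: at line 6 remove [xmu,gsjj,yvhl] add [gjt] -> 11 lines: fsu bthw htkfp ovw mcpvx vep gjt almf biowj iee xdl
Hunk 3: at line 5 remove [vep,gjt] add [avs] -> 10 lines: fsu bthw htkfp ovw mcpvx avs almf biowj iee xdl
Hunk 4: at line 3 remove [mcpvx] add [dcm,jdcj] -> 11 lines: fsu bthw htkfp ovw dcm jdcj avs almf biowj iee xdl
Hunk 5: at line 1 remove [htkfp,ovw,dcm] add [zdcn] -> 9 lines: fsu bthw zdcn jdcj avs almf biowj iee xdl
Hunk 6: at line 1 remove [zdcn,jdcj] add [oaz,sloma,qrlzd] -> 10 lines: fsu bthw oaz sloma qrlzd avs almf biowj iee xdl
Final line 9: iee

Answer: iee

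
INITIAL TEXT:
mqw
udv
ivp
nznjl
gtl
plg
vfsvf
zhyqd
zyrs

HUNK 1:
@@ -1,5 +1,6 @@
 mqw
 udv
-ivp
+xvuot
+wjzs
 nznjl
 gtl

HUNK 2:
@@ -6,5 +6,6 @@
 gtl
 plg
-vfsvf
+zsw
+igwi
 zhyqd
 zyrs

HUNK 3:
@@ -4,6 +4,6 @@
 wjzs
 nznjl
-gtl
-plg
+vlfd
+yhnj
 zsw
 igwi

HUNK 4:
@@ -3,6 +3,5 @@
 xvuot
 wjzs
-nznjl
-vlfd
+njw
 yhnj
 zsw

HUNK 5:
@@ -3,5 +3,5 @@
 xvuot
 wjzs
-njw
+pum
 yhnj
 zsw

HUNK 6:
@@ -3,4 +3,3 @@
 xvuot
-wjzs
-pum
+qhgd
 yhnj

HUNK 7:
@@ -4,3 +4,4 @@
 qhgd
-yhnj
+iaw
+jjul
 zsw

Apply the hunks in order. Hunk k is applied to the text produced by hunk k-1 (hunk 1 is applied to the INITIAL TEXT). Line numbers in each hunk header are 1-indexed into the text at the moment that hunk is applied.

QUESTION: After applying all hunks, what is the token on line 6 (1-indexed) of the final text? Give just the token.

Hunk 1: at line 1 remove [ivp] add [xvuot,wjzs] -> 10 lines: mqw udv xvuot wjzs nznjl gtl plg vfsvf zhyqd zyrs
Hunk 2: at line 6 remove [vfsvf] add [zsw,igwi] -> 11 lines: mqw udv xvuot wjzs nznjl gtl plg zsw igwi zhyqd zyrs
Hunk 3: at line 4 remove [gtl,plg] add [vlfd,yhnj] -> 11 lines: mqw udv xvuot wjzs nznjl vlfd yhnj zsw igwi zhyqd zyrs
Hunk 4: at line 3 remove [nznjl,vlfd] add [njw] -> 10 lines: mqw udv xvuot wjzs njw yhnj zsw igwi zhyqd zyrs
Hunk 5: at line 3 remove [njw] add [pum] -> 10 lines: mqw udv xvuot wjzs pum yhnj zsw igwi zhyqd zyrs
Hunk 6: at line 3 remove [wjzs,pum] add [qhgd] -> 9 lines: mqw udv xvuot qhgd yhnj zsw igwi zhyqd zyrs
Hunk 7: at line 4 remove [yhnj] add [iaw,jjul] -> 10 lines: mqw udv xvuot qhgd iaw jjul zsw igwi zhyqd zyrs
Final line 6: jjul

Answer: jjul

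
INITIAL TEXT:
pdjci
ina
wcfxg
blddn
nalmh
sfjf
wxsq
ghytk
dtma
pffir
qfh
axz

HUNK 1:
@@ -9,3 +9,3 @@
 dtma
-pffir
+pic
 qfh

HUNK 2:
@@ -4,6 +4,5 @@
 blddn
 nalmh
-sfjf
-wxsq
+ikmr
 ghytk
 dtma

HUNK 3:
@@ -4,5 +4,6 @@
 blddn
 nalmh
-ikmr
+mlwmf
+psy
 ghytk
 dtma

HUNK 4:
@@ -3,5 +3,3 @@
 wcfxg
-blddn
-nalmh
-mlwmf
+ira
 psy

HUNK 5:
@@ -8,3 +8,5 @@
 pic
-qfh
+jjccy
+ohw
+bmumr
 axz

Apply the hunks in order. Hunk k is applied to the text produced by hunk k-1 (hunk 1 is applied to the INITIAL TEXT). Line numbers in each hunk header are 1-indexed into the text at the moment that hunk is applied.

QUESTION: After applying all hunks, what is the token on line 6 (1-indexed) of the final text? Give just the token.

Hunk 1: at line 9 remove [pffir] add [pic] -> 12 lines: pdjci ina wcfxg blddn nalmh sfjf wxsq ghytk dtma pic qfh axz
Hunk 2: at line 4 remove [sfjf,wxsq] add [ikmr] -> 11 lines: pdjci ina wcfxg blddn nalmh ikmr ghytk dtma pic qfh axz
Hunk 3: at line 4 remove [ikmr] add [mlwmf,psy] -> 12 lines: pdjci ina wcfxg blddn nalmh mlwmf psy ghytk dtma pic qfh axz
Hunk 4: at line 3 remove [blddn,nalmh,mlwmf] add [ira] -> 10 lines: pdjci ina wcfxg ira psy ghytk dtma pic qfh axz
Hunk 5: at line 8 remove [qfh] add [jjccy,ohw,bmumr] -> 12 lines: pdjci ina wcfxg ira psy ghytk dtma pic jjccy ohw bmumr axz
Final line 6: ghytk

Answer: ghytk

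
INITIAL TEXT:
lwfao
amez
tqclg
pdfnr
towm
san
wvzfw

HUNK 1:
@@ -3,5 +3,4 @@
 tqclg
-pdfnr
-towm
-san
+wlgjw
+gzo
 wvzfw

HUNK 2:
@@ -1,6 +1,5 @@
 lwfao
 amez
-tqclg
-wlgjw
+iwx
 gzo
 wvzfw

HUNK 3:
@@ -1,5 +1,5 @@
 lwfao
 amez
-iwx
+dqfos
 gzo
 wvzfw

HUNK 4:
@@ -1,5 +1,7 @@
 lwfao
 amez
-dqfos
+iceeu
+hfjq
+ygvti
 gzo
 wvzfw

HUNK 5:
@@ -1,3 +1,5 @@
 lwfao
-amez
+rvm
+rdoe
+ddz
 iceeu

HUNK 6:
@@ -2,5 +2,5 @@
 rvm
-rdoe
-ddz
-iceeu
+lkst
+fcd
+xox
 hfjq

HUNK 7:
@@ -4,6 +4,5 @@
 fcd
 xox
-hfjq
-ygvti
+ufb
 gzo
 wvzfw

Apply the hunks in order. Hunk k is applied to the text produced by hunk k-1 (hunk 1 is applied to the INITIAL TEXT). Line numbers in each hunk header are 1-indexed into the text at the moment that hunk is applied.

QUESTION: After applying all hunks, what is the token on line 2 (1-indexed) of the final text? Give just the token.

Answer: rvm

Derivation:
Hunk 1: at line 3 remove [pdfnr,towm,san] add [wlgjw,gzo] -> 6 lines: lwfao amez tqclg wlgjw gzo wvzfw
Hunk 2: at line 1 remove [tqclg,wlgjw] add [iwx] -> 5 lines: lwfao amez iwx gzo wvzfw
Hunk 3: at line 1 remove [iwx] add [dqfos] -> 5 lines: lwfao amez dqfos gzo wvzfw
Hunk 4: at line 1 remove [dqfos] add [iceeu,hfjq,ygvti] -> 7 lines: lwfao amez iceeu hfjq ygvti gzo wvzfw
Hunk 5: at line 1 remove [amez] add [rvm,rdoe,ddz] -> 9 lines: lwfao rvm rdoe ddz iceeu hfjq ygvti gzo wvzfw
Hunk 6: at line 2 remove [rdoe,ddz,iceeu] add [lkst,fcd,xox] -> 9 lines: lwfao rvm lkst fcd xox hfjq ygvti gzo wvzfw
Hunk 7: at line 4 remove [hfjq,ygvti] add [ufb] -> 8 lines: lwfao rvm lkst fcd xox ufb gzo wvzfw
Final line 2: rvm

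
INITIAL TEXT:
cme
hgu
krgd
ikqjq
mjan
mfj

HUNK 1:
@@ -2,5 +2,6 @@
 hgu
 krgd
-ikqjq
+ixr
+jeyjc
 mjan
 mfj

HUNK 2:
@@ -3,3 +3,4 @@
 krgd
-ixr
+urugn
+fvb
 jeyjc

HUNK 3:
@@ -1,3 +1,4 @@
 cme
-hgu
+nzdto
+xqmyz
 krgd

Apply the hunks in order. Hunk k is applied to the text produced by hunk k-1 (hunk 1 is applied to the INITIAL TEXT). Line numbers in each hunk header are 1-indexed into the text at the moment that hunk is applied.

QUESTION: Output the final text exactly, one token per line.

Hunk 1: at line 2 remove [ikqjq] add [ixr,jeyjc] -> 7 lines: cme hgu krgd ixr jeyjc mjan mfj
Hunk 2: at line 3 remove [ixr] add [urugn,fvb] -> 8 lines: cme hgu krgd urugn fvb jeyjc mjan mfj
Hunk 3: at line 1 remove [hgu] add [nzdto,xqmyz] -> 9 lines: cme nzdto xqmyz krgd urugn fvb jeyjc mjan mfj

Answer: cme
nzdto
xqmyz
krgd
urugn
fvb
jeyjc
mjan
mfj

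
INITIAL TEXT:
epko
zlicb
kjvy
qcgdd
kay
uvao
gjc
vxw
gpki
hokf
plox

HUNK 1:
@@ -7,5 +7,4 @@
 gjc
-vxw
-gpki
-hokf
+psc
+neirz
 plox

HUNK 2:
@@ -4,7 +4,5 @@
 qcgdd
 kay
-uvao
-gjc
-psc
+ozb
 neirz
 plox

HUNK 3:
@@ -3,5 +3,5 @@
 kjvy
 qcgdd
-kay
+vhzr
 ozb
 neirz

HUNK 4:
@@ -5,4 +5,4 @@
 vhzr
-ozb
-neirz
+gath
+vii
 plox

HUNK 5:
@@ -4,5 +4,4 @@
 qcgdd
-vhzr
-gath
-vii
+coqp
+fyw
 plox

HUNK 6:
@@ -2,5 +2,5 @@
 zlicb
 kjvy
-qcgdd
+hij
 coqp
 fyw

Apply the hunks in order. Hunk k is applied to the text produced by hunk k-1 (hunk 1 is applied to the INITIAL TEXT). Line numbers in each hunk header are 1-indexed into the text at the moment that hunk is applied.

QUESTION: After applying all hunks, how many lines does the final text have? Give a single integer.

Hunk 1: at line 7 remove [vxw,gpki,hokf] add [psc,neirz] -> 10 lines: epko zlicb kjvy qcgdd kay uvao gjc psc neirz plox
Hunk 2: at line 4 remove [uvao,gjc,psc] add [ozb] -> 8 lines: epko zlicb kjvy qcgdd kay ozb neirz plox
Hunk 3: at line 3 remove [kay] add [vhzr] -> 8 lines: epko zlicb kjvy qcgdd vhzr ozb neirz plox
Hunk 4: at line 5 remove [ozb,neirz] add [gath,vii] -> 8 lines: epko zlicb kjvy qcgdd vhzr gath vii plox
Hunk 5: at line 4 remove [vhzr,gath,vii] add [coqp,fyw] -> 7 lines: epko zlicb kjvy qcgdd coqp fyw plox
Hunk 6: at line 2 remove [qcgdd] add [hij] -> 7 lines: epko zlicb kjvy hij coqp fyw plox
Final line count: 7

Answer: 7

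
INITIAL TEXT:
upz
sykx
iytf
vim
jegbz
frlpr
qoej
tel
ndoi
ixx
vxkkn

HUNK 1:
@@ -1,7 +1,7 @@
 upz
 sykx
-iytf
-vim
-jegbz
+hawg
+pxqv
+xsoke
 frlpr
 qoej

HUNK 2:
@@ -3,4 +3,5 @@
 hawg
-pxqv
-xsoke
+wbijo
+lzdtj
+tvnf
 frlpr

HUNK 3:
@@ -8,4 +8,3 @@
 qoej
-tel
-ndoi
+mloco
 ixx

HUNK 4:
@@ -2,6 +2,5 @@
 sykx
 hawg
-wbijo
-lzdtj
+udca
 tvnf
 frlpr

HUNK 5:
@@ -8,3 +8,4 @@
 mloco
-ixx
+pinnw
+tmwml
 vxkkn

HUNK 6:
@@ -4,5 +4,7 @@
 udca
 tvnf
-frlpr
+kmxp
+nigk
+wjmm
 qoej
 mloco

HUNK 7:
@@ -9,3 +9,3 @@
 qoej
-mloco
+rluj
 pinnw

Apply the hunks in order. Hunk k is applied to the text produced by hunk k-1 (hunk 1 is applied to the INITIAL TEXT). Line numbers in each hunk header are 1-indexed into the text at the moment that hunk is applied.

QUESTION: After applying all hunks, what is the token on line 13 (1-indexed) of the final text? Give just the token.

Hunk 1: at line 1 remove [iytf,vim,jegbz] add [hawg,pxqv,xsoke] -> 11 lines: upz sykx hawg pxqv xsoke frlpr qoej tel ndoi ixx vxkkn
Hunk 2: at line 3 remove [pxqv,xsoke] add [wbijo,lzdtj,tvnf] -> 12 lines: upz sykx hawg wbijo lzdtj tvnf frlpr qoej tel ndoi ixx vxkkn
Hunk 3: at line 8 remove [tel,ndoi] add [mloco] -> 11 lines: upz sykx hawg wbijo lzdtj tvnf frlpr qoej mloco ixx vxkkn
Hunk 4: at line 2 remove [wbijo,lzdtj] add [udca] -> 10 lines: upz sykx hawg udca tvnf frlpr qoej mloco ixx vxkkn
Hunk 5: at line 8 remove [ixx] add [pinnw,tmwml] -> 11 lines: upz sykx hawg udca tvnf frlpr qoej mloco pinnw tmwml vxkkn
Hunk 6: at line 4 remove [frlpr] add [kmxp,nigk,wjmm] -> 13 lines: upz sykx hawg udca tvnf kmxp nigk wjmm qoej mloco pinnw tmwml vxkkn
Hunk 7: at line 9 remove [mloco] add [rluj] -> 13 lines: upz sykx hawg udca tvnf kmxp nigk wjmm qoej rluj pinnw tmwml vxkkn
Final line 13: vxkkn

Answer: vxkkn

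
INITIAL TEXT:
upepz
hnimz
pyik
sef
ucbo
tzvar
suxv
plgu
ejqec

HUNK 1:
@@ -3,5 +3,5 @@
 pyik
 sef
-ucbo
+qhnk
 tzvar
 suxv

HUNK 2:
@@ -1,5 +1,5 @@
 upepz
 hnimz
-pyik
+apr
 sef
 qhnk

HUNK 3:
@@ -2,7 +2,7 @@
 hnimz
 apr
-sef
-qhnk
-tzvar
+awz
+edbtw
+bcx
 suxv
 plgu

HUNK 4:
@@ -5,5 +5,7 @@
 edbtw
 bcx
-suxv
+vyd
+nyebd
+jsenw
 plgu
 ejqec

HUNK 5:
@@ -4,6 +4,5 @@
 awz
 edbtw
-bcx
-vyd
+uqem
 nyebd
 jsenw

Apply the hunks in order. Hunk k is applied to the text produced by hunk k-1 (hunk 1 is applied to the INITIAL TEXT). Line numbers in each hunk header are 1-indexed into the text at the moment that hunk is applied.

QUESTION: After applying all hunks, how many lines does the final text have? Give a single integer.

Hunk 1: at line 3 remove [ucbo] add [qhnk] -> 9 lines: upepz hnimz pyik sef qhnk tzvar suxv plgu ejqec
Hunk 2: at line 1 remove [pyik] add [apr] -> 9 lines: upepz hnimz apr sef qhnk tzvar suxv plgu ejqec
Hunk 3: at line 2 remove [sef,qhnk,tzvar] add [awz,edbtw,bcx] -> 9 lines: upepz hnimz apr awz edbtw bcx suxv plgu ejqec
Hunk 4: at line 5 remove [suxv] add [vyd,nyebd,jsenw] -> 11 lines: upepz hnimz apr awz edbtw bcx vyd nyebd jsenw plgu ejqec
Hunk 5: at line 4 remove [bcx,vyd] add [uqem] -> 10 lines: upepz hnimz apr awz edbtw uqem nyebd jsenw plgu ejqec
Final line count: 10

Answer: 10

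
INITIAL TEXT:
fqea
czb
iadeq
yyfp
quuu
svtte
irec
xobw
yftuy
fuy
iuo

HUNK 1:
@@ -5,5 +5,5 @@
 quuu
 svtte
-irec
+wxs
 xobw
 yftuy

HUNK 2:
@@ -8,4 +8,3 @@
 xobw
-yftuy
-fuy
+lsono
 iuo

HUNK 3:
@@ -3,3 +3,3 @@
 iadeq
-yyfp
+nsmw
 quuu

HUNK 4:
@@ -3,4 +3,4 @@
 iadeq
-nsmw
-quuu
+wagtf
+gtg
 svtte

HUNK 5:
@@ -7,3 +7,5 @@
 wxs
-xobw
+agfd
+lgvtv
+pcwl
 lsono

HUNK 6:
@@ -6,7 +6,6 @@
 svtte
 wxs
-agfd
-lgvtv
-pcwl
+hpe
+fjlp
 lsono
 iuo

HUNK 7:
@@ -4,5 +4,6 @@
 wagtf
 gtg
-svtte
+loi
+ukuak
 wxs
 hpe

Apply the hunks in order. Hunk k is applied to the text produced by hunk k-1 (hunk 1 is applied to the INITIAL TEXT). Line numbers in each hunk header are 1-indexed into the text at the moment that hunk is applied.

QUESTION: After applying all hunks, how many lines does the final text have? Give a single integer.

Hunk 1: at line 5 remove [irec] add [wxs] -> 11 lines: fqea czb iadeq yyfp quuu svtte wxs xobw yftuy fuy iuo
Hunk 2: at line 8 remove [yftuy,fuy] add [lsono] -> 10 lines: fqea czb iadeq yyfp quuu svtte wxs xobw lsono iuo
Hunk 3: at line 3 remove [yyfp] add [nsmw] -> 10 lines: fqea czb iadeq nsmw quuu svtte wxs xobw lsono iuo
Hunk 4: at line 3 remove [nsmw,quuu] add [wagtf,gtg] -> 10 lines: fqea czb iadeq wagtf gtg svtte wxs xobw lsono iuo
Hunk 5: at line 7 remove [xobw] add [agfd,lgvtv,pcwl] -> 12 lines: fqea czb iadeq wagtf gtg svtte wxs agfd lgvtv pcwl lsono iuo
Hunk 6: at line 6 remove [agfd,lgvtv,pcwl] add [hpe,fjlp] -> 11 lines: fqea czb iadeq wagtf gtg svtte wxs hpe fjlp lsono iuo
Hunk 7: at line 4 remove [svtte] add [loi,ukuak] -> 12 lines: fqea czb iadeq wagtf gtg loi ukuak wxs hpe fjlp lsono iuo
Final line count: 12

Answer: 12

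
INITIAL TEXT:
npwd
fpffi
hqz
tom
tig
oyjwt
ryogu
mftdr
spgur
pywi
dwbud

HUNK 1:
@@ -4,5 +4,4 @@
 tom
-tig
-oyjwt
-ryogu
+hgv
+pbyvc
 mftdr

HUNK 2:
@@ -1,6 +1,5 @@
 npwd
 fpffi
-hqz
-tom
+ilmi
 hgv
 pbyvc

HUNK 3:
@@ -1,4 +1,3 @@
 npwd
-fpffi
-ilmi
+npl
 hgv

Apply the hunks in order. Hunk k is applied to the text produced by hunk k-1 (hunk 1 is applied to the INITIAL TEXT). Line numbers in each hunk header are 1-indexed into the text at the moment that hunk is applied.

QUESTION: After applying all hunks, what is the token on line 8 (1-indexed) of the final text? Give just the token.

Hunk 1: at line 4 remove [tig,oyjwt,ryogu] add [hgv,pbyvc] -> 10 lines: npwd fpffi hqz tom hgv pbyvc mftdr spgur pywi dwbud
Hunk 2: at line 1 remove [hqz,tom] add [ilmi] -> 9 lines: npwd fpffi ilmi hgv pbyvc mftdr spgur pywi dwbud
Hunk 3: at line 1 remove [fpffi,ilmi] add [npl] -> 8 lines: npwd npl hgv pbyvc mftdr spgur pywi dwbud
Final line 8: dwbud

Answer: dwbud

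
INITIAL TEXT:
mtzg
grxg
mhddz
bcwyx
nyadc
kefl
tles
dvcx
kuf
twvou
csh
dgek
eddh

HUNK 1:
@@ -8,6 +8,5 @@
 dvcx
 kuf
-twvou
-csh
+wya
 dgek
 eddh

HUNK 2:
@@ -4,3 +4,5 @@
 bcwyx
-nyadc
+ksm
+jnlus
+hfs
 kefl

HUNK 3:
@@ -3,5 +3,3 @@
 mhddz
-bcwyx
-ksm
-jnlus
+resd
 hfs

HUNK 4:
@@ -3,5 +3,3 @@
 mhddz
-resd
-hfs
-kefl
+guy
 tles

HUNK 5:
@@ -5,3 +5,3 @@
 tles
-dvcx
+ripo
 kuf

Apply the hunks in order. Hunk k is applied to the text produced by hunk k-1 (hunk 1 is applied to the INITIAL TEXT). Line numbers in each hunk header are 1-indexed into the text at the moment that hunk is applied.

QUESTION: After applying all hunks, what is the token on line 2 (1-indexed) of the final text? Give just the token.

Answer: grxg

Derivation:
Hunk 1: at line 8 remove [twvou,csh] add [wya] -> 12 lines: mtzg grxg mhddz bcwyx nyadc kefl tles dvcx kuf wya dgek eddh
Hunk 2: at line 4 remove [nyadc] add [ksm,jnlus,hfs] -> 14 lines: mtzg grxg mhddz bcwyx ksm jnlus hfs kefl tles dvcx kuf wya dgek eddh
Hunk 3: at line 3 remove [bcwyx,ksm,jnlus] add [resd] -> 12 lines: mtzg grxg mhddz resd hfs kefl tles dvcx kuf wya dgek eddh
Hunk 4: at line 3 remove [resd,hfs,kefl] add [guy] -> 10 lines: mtzg grxg mhddz guy tles dvcx kuf wya dgek eddh
Hunk 5: at line 5 remove [dvcx] add [ripo] -> 10 lines: mtzg grxg mhddz guy tles ripo kuf wya dgek eddh
Final line 2: grxg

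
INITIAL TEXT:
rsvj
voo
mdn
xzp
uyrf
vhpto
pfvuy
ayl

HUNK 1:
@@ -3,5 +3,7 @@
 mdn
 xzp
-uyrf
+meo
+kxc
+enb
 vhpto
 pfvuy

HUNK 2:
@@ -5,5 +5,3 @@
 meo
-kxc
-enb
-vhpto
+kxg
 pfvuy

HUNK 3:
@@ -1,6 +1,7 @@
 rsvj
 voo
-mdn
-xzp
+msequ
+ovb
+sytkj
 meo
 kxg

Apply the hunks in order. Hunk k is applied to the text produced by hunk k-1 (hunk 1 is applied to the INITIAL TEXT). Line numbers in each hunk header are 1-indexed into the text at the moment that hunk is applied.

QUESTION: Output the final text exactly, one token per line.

Answer: rsvj
voo
msequ
ovb
sytkj
meo
kxg
pfvuy
ayl

Derivation:
Hunk 1: at line 3 remove [uyrf] add [meo,kxc,enb] -> 10 lines: rsvj voo mdn xzp meo kxc enb vhpto pfvuy ayl
Hunk 2: at line 5 remove [kxc,enb,vhpto] add [kxg] -> 8 lines: rsvj voo mdn xzp meo kxg pfvuy ayl
Hunk 3: at line 1 remove [mdn,xzp] add [msequ,ovb,sytkj] -> 9 lines: rsvj voo msequ ovb sytkj meo kxg pfvuy ayl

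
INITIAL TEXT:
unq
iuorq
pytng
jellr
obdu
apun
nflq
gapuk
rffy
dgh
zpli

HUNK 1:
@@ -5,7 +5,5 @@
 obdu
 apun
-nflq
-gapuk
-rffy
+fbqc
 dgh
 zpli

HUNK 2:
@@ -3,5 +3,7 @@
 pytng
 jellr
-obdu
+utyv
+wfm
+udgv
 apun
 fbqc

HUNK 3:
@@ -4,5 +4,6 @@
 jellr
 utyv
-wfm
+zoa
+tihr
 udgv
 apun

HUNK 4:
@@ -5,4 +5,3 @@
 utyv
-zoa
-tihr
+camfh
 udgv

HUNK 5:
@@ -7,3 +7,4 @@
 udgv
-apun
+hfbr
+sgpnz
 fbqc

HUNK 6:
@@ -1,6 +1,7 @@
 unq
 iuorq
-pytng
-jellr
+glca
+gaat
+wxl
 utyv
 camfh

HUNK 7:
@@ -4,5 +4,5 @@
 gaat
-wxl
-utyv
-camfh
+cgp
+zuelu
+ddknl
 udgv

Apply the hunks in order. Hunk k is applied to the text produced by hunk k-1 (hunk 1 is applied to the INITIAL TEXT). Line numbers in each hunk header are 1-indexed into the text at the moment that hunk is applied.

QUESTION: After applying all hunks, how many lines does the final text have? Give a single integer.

Hunk 1: at line 5 remove [nflq,gapuk,rffy] add [fbqc] -> 9 lines: unq iuorq pytng jellr obdu apun fbqc dgh zpli
Hunk 2: at line 3 remove [obdu] add [utyv,wfm,udgv] -> 11 lines: unq iuorq pytng jellr utyv wfm udgv apun fbqc dgh zpli
Hunk 3: at line 4 remove [wfm] add [zoa,tihr] -> 12 lines: unq iuorq pytng jellr utyv zoa tihr udgv apun fbqc dgh zpli
Hunk 4: at line 5 remove [zoa,tihr] add [camfh] -> 11 lines: unq iuorq pytng jellr utyv camfh udgv apun fbqc dgh zpli
Hunk 5: at line 7 remove [apun] add [hfbr,sgpnz] -> 12 lines: unq iuorq pytng jellr utyv camfh udgv hfbr sgpnz fbqc dgh zpli
Hunk 6: at line 1 remove [pytng,jellr] add [glca,gaat,wxl] -> 13 lines: unq iuorq glca gaat wxl utyv camfh udgv hfbr sgpnz fbqc dgh zpli
Hunk 7: at line 4 remove [wxl,utyv,camfh] add [cgp,zuelu,ddknl] -> 13 lines: unq iuorq glca gaat cgp zuelu ddknl udgv hfbr sgpnz fbqc dgh zpli
Final line count: 13

Answer: 13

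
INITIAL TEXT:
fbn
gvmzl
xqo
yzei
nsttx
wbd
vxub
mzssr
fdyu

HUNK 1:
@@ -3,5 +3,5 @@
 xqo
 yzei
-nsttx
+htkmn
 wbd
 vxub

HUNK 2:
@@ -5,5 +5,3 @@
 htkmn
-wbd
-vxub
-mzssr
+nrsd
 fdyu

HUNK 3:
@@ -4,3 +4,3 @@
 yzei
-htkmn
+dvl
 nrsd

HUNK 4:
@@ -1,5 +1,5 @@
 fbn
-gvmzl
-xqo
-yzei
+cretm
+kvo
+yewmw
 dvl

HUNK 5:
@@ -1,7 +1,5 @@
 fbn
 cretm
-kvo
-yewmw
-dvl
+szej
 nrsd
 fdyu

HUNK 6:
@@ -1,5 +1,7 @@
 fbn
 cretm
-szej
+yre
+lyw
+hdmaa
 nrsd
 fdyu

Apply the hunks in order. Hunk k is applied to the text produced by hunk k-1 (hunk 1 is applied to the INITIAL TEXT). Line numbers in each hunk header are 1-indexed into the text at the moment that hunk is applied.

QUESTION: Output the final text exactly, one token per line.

Hunk 1: at line 3 remove [nsttx] add [htkmn] -> 9 lines: fbn gvmzl xqo yzei htkmn wbd vxub mzssr fdyu
Hunk 2: at line 5 remove [wbd,vxub,mzssr] add [nrsd] -> 7 lines: fbn gvmzl xqo yzei htkmn nrsd fdyu
Hunk 3: at line 4 remove [htkmn] add [dvl] -> 7 lines: fbn gvmzl xqo yzei dvl nrsd fdyu
Hunk 4: at line 1 remove [gvmzl,xqo,yzei] add [cretm,kvo,yewmw] -> 7 lines: fbn cretm kvo yewmw dvl nrsd fdyu
Hunk 5: at line 1 remove [kvo,yewmw,dvl] add [szej] -> 5 lines: fbn cretm szej nrsd fdyu
Hunk 6: at line 1 remove [szej] add [yre,lyw,hdmaa] -> 7 lines: fbn cretm yre lyw hdmaa nrsd fdyu

Answer: fbn
cretm
yre
lyw
hdmaa
nrsd
fdyu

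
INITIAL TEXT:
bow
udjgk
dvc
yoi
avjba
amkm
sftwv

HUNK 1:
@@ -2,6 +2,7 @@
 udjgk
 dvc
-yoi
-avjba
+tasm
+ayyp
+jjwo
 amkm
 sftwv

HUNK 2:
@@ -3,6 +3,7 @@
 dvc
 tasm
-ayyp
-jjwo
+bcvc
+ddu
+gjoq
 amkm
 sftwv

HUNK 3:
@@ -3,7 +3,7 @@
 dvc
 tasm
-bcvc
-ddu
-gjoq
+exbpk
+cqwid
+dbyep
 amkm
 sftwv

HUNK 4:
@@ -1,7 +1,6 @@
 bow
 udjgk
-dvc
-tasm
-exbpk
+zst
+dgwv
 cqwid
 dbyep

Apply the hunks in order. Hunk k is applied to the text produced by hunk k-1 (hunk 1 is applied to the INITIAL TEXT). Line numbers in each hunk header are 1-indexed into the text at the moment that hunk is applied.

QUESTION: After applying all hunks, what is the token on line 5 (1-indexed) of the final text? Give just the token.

Hunk 1: at line 2 remove [yoi,avjba] add [tasm,ayyp,jjwo] -> 8 lines: bow udjgk dvc tasm ayyp jjwo amkm sftwv
Hunk 2: at line 3 remove [ayyp,jjwo] add [bcvc,ddu,gjoq] -> 9 lines: bow udjgk dvc tasm bcvc ddu gjoq amkm sftwv
Hunk 3: at line 3 remove [bcvc,ddu,gjoq] add [exbpk,cqwid,dbyep] -> 9 lines: bow udjgk dvc tasm exbpk cqwid dbyep amkm sftwv
Hunk 4: at line 1 remove [dvc,tasm,exbpk] add [zst,dgwv] -> 8 lines: bow udjgk zst dgwv cqwid dbyep amkm sftwv
Final line 5: cqwid

Answer: cqwid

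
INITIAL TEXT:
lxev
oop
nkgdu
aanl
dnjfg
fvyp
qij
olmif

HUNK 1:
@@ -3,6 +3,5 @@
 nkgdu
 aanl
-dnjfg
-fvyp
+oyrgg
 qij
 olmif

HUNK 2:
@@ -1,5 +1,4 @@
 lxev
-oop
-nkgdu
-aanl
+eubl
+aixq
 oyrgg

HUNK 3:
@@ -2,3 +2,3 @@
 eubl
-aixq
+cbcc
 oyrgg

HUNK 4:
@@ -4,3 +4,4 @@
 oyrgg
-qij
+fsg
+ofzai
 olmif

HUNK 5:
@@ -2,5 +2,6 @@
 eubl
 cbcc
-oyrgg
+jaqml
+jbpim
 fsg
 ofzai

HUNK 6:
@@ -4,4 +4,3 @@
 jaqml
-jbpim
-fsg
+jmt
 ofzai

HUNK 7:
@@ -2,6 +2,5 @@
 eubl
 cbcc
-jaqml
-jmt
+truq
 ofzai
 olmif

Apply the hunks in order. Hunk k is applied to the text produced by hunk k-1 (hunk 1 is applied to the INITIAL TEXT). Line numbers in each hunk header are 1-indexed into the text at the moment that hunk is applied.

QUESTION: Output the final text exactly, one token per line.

Answer: lxev
eubl
cbcc
truq
ofzai
olmif

Derivation:
Hunk 1: at line 3 remove [dnjfg,fvyp] add [oyrgg] -> 7 lines: lxev oop nkgdu aanl oyrgg qij olmif
Hunk 2: at line 1 remove [oop,nkgdu,aanl] add [eubl,aixq] -> 6 lines: lxev eubl aixq oyrgg qij olmif
Hunk 3: at line 2 remove [aixq] add [cbcc] -> 6 lines: lxev eubl cbcc oyrgg qij olmif
Hunk 4: at line 4 remove [qij] add [fsg,ofzai] -> 7 lines: lxev eubl cbcc oyrgg fsg ofzai olmif
Hunk 5: at line 2 remove [oyrgg] add [jaqml,jbpim] -> 8 lines: lxev eubl cbcc jaqml jbpim fsg ofzai olmif
Hunk 6: at line 4 remove [jbpim,fsg] add [jmt] -> 7 lines: lxev eubl cbcc jaqml jmt ofzai olmif
Hunk 7: at line 2 remove [jaqml,jmt] add [truq] -> 6 lines: lxev eubl cbcc truq ofzai olmif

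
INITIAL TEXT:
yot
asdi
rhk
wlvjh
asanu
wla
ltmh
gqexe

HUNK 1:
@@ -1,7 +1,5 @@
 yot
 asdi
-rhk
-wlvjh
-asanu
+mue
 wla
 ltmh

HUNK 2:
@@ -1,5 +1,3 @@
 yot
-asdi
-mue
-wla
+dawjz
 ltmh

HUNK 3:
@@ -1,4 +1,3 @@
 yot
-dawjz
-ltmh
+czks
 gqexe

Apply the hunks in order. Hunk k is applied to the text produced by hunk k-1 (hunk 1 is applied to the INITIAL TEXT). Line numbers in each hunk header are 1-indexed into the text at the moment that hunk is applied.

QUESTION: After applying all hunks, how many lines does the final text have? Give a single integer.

Hunk 1: at line 1 remove [rhk,wlvjh,asanu] add [mue] -> 6 lines: yot asdi mue wla ltmh gqexe
Hunk 2: at line 1 remove [asdi,mue,wla] add [dawjz] -> 4 lines: yot dawjz ltmh gqexe
Hunk 3: at line 1 remove [dawjz,ltmh] add [czks] -> 3 lines: yot czks gqexe
Final line count: 3

Answer: 3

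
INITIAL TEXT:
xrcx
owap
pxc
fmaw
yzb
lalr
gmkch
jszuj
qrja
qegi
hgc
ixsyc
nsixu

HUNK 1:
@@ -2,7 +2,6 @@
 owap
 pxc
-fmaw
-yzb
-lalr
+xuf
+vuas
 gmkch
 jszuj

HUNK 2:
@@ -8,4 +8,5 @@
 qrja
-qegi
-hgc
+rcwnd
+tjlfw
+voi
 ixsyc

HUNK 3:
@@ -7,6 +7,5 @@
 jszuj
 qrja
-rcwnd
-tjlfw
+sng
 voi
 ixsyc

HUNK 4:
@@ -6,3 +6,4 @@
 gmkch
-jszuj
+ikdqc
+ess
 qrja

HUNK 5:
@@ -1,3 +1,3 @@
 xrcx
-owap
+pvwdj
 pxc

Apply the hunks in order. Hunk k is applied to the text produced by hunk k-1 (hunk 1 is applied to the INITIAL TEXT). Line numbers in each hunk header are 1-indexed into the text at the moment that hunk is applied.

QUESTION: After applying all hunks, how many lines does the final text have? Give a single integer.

Hunk 1: at line 2 remove [fmaw,yzb,lalr] add [xuf,vuas] -> 12 lines: xrcx owap pxc xuf vuas gmkch jszuj qrja qegi hgc ixsyc nsixu
Hunk 2: at line 8 remove [qegi,hgc] add [rcwnd,tjlfw,voi] -> 13 lines: xrcx owap pxc xuf vuas gmkch jszuj qrja rcwnd tjlfw voi ixsyc nsixu
Hunk 3: at line 7 remove [rcwnd,tjlfw] add [sng] -> 12 lines: xrcx owap pxc xuf vuas gmkch jszuj qrja sng voi ixsyc nsixu
Hunk 4: at line 6 remove [jszuj] add [ikdqc,ess] -> 13 lines: xrcx owap pxc xuf vuas gmkch ikdqc ess qrja sng voi ixsyc nsixu
Hunk 5: at line 1 remove [owap] add [pvwdj] -> 13 lines: xrcx pvwdj pxc xuf vuas gmkch ikdqc ess qrja sng voi ixsyc nsixu
Final line count: 13

Answer: 13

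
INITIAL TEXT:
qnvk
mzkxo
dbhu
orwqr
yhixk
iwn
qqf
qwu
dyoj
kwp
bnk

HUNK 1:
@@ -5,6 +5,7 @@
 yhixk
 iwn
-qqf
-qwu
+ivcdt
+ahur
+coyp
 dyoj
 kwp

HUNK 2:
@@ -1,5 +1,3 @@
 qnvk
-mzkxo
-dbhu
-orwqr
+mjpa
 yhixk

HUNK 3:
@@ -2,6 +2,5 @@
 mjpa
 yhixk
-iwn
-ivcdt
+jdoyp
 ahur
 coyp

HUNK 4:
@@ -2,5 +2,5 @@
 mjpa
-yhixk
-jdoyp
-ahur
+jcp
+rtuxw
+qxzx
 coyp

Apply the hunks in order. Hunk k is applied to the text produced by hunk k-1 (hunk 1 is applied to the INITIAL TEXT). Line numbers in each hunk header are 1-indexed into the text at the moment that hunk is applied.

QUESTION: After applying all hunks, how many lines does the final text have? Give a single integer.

Answer: 9

Derivation:
Hunk 1: at line 5 remove [qqf,qwu] add [ivcdt,ahur,coyp] -> 12 lines: qnvk mzkxo dbhu orwqr yhixk iwn ivcdt ahur coyp dyoj kwp bnk
Hunk 2: at line 1 remove [mzkxo,dbhu,orwqr] add [mjpa] -> 10 lines: qnvk mjpa yhixk iwn ivcdt ahur coyp dyoj kwp bnk
Hunk 3: at line 2 remove [iwn,ivcdt] add [jdoyp] -> 9 lines: qnvk mjpa yhixk jdoyp ahur coyp dyoj kwp bnk
Hunk 4: at line 2 remove [yhixk,jdoyp,ahur] add [jcp,rtuxw,qxzx] -> 9 lines: qnvk mjpa jcp rtuxw qxzx coyp dyoj kwp bnk
Final line count: 9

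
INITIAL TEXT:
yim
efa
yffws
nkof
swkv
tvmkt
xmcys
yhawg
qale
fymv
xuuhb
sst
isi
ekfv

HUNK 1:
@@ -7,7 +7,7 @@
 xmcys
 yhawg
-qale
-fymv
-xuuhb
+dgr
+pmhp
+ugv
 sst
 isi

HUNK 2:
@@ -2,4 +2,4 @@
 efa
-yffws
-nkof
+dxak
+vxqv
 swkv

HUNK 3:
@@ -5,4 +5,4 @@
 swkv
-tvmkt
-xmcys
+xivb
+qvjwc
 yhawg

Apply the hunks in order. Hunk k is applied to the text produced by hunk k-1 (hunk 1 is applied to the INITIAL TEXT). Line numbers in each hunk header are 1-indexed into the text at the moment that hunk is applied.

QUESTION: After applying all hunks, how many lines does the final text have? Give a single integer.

Answer: 14

Derivation:
Hunk 1: at line 7 remove [qale,fymv,xuuhb] add [dgr,pmhp,ugv] -> 14 lines: yim efa yffws nkof swkv tvmkt xmcys yhawg dgr pmhp ugv sst isi ekfv
Hunk 2: at line 2 remove [yffws,nkof] add [dxak,vxqv] -> 14 lines: yim efa dxak vxqv swkv tvmkt xmcys yhawg dgr pmhp ugv sst isi ekfv
Hunk 3: at line 5 remove [tvmkt,xmcys] add [xivb,qvjwc] -> 14 lines: yim efa dxak vxqv swkv xivb qvjwc yhawg dgr pmhp ugv sst isi ekfv
Final line count: 14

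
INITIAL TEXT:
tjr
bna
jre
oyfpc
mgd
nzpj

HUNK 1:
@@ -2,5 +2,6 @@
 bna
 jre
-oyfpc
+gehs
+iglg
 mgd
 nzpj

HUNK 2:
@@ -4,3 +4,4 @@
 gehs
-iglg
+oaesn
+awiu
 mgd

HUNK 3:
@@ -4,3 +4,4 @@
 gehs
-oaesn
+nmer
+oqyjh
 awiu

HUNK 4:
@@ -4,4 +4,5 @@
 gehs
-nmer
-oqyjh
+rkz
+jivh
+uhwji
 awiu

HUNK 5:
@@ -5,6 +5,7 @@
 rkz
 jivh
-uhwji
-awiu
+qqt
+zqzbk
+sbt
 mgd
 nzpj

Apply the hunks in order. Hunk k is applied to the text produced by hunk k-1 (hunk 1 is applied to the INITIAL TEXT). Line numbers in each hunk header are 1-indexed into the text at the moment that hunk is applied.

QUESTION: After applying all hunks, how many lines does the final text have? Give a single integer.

Hunk 1: at line 2 remove [oyfpc] add [gehs,iglg] -> 7 lines: tjr bna jre gehs iglg mgd nzpj
Hunk 2: at line 4 remove [iglg] add [oaesn,awiu] -> 8 lines: tjr bna jre gehs oaesn awiu mgd nzpj
Hunk 3: at line 4 remove [oaesn] add [nmer,oqyjh] -> 9 lines: tjr bna jre gehs nmer oqyjh awiu mgd nzpj
Hunk 4: at line 4 remove [nmer,oqyjh] add [rkz,jivh,uhwji] -> 10 lines: tjr bna jre gehs rkz jivh uhwji awiu mgd nzpj
Hunk 5: at line 5 remove [uhwji,awiu] add [qqt,zqzbk,sbt] -> 11 lines: tjr bna jre gehs rkz jivh qqt zqzbk sbt mgd nzpj
Final line count: 11

Answer: 11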